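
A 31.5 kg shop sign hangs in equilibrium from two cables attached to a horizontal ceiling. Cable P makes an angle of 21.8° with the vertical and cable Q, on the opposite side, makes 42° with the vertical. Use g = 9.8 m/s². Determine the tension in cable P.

T_P ≈ 230 N

Angles from the horizontal: cable P is 90° − 21.8° = 68.2°, cable Q is 90° − 42° = 48°.
Weight W = 31.5 × 9.8 = 308.7 N acts straight down.
Horizontal: T_P cos 68.2° = T_Q cos 48°  →  T_Q = 0.555 T_P.
Vertical: T_P sin 68.2° + T_Q sin 48° = 308.7.
Substituting the horizontal relation into the vertical equation gives 1.341 T_P = 308.7, so T_P = 230.2 N.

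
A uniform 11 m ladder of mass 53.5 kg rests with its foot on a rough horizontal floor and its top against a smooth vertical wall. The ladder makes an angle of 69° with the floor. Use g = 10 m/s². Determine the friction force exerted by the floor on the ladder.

f ≈ 103 N

Torques about the foot: N_wall · 11 sin 69° = 53.5×10×5.5 cos 69° → N_wall = 102.68 N.
ΣF_x = 0: f_floor = N_wall = 102.68 N.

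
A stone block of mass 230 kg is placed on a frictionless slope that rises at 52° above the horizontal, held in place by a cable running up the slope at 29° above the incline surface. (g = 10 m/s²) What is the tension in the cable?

Take axes along and perpendicular to the incline. Weight components: W sin 52° = 1812 N down-slope, W cos 52° = 1416 N into the surface.
Along incline: T cos 29° = W sin 52° → T = 2072 N.
Perpendicular: N = W cos 52° − T sin 29° = 411.4 N.

T ≈ 2070 N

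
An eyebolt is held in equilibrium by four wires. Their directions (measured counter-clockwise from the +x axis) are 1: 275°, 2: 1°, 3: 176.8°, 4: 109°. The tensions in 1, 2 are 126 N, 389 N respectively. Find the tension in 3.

T_3 ≈ 367 N

Resolve: ΣF_x = 126 cos 275° + 389 cos 1° + T_3 cos 176.8° + T_4 cos 109° = 0.
        ΣF_y = 126 sin 275° + 389 sin 1° + T_3 sin 176.8° + T_4 sin 109° = 0.
The known terms sum to (399.9, -118.7) N, so -0.9984 T_3 − 0.3256 T_4 = -399.9 and 0.0558 T_3 + 0.9455 T_4 = 118.7.
Solving simultaneously: T_3 = 366.7 N, T_4 = 103.9 N.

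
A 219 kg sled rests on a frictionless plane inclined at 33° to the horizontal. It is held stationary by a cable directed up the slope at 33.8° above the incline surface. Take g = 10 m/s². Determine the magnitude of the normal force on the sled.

N ≈ 1040 N

Take axes along and perpendicular to the incline. Weight components: W sin 33° = 1193 N down-slope, W cos 33° = 1837 N into the surface.
Along incline: T cos 33.8° = W sin 33° → T = 1435 N.
Perpendicular: N = W cos 33° − T sin 33.8° = 1038 N.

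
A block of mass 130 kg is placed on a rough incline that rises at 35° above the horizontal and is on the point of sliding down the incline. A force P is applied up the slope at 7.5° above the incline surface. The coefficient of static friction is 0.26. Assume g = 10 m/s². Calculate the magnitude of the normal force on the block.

N ≈ 1000 N

On the verge of sliding down the incline, friction equals μN and acts up the slope.
Perpendicular: N + P sin 7.5° = W cos 35° = 1065 N.
Along incline: P cos 7.5° + μN = W sin 35° with W sin 35° = 745.6 N.
Solving the pair for P and N: P = 489.6 N, N = 1001 N (and f = μN = 260.3 N).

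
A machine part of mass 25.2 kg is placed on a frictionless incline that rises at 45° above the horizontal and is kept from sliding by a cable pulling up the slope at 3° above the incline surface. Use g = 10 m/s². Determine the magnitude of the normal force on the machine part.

Take axes along and perpendicular to the incline. Weight components: W sin 45° = 178.2 N down-slope, W cos 45° = 178.2 N into the surface.
Along incline: T cos 3° = W sin 45° → T = 178.4 N.
Perpendicular: N = W cos 45° − T sin 3° = 168.9 N.

N ≈ 169 N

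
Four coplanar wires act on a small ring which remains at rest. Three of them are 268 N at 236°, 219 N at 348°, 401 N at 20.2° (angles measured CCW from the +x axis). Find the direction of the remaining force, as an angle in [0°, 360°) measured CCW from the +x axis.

θ ≈ 164°

Sum the known components: ΣF_x = 440.7 N, ΣF_y = -129.3 N.
For equilibrium the remaining force must supply (−ΣF_x, −ΣF_y) = (-440.7, 129.3) N.
Magnitude = √((-440.7)² + (129.3)²) = 459.2 N; direction = atan2(129.3, -440.7) = 163.7°.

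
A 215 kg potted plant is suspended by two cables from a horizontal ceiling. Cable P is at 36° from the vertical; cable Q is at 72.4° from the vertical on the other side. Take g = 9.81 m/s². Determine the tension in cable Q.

Angles from the horizontal: cable P is 90° − 36° = 54°, cable Q is 90° − 72.4° = 17.6°.
Weight W = 215 × 9.81 = 2109 N acts straight down.
Horizontal: T_P cos 54° = T_Q cos 17.6°  →  T_P = 1.622 T_Q.
Vertical: T_P sin 54° + T_Q sin 17.6° = 2109.
Substituting the horizontal relation into the vertical equation gives 1.614 T_Q = 2109, so T_Q = 1307 N.

T_Q ≈ 1310 N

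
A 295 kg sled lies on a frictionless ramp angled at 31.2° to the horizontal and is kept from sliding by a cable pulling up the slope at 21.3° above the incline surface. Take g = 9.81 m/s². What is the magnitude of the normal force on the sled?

N ≈ 1890 N

Take axes along and perpendicular to the incline. Weight components: W sin 31.2° = 1499 N down-slope, W cos 31.2° = 2475 N into the surface.
Along incline: T cos 21.3° = W sin 31.2° → T = 1609 N.
Perpendicular: N = W cos 31.2° − T sin 21.3° = 1891 N.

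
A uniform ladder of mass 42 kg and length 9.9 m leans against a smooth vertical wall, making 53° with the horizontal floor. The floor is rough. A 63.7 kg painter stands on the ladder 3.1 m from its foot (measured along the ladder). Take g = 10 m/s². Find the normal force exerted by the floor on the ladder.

ΣF_y = 0: N_floor = 42×10 + 63.7×10 = 1057 N.

N_floor ≈ 1060 N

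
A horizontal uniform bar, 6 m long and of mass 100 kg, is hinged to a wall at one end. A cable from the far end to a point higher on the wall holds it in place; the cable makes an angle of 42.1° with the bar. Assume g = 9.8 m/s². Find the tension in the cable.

T ≈ 731 N

Take torques about the hinge: T sin 42.1° · 6 = 100×9.8×3 = 2940 N·m.
So T = 2940 / (0.6704 × 6) = 730.88 N.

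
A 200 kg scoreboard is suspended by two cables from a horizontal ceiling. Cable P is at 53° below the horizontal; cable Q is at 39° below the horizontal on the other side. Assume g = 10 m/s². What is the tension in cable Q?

Weight W = 200 × 10 = 2000 N acts straight down.
Horizontal: T_P cos 53° = T_Q cos 39°  →  T_P = 1.291 T_Q.
Vertical: T_P sin 53° + T_Q sin 39° = 2000.
Substituting the horizontal relation into the vertical equation gives 1.661 T_Q = 2000, so T_Q = 1204 N.

T_Q ≈ 1200 N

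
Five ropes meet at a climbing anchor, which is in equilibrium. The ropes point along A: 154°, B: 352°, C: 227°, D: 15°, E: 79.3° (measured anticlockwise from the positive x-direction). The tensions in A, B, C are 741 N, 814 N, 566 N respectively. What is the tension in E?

Resolve: ΣF_x = 741 cos 154° + 814 cos 352° + 566 cos 227° + T_D cos 15° + T_E cos 79.3° = 0.
        ΣF_y = 741 sin 154° + 814 sin 352° + 566 sin 227° + T_D sin 15° + T_E sin 79.3° = 0.
The known terms sum to (-245.9, -202.4) N, so 0.9659 T_D + 0.1857 T_E = 245.9 and 0.2588 T_D + 0.9826 T_E = 202.4.
Solving simultaneously: T_D = 226.5 N, T_E = 146.3 N.

T_E ≈ 146 N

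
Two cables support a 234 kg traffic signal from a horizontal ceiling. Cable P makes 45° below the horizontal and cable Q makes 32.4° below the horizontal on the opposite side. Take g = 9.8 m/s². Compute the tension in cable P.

T_P ≈ 1980 N

Weight W = 234 × 9.8 = 2293 N acts straight down.
Horizontal: T_P cos 45° = T_Q cos 32.4°  →  T_Q = 0.8375 T_P.
Vertical: T_P sin 45° + T_Q sin 32.4° = 2293.
Substituting the horizontal relation into the vertical equation gives 1.156 T_P = 2293, so T_P = 1984 N.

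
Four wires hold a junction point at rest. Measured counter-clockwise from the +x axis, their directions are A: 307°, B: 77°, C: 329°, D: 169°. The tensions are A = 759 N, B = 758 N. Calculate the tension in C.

Resolve: ΣF_x = 759 cos 307° + 758 cos 77° + T_C cos 329° + T_D cos 169° = 0.
        ΣF_y = 759 sin 307° + 758 sin 77° + T_C sin 329° + T_D sin 169° = 0.
The known terms sum to (627.3, 132.4) N, so 0.8572 T_C − 0.9816 T_D = -627.3 and -0.5150 T_C + 0.1908 T_D = -132.4.
Solving simultaneously: T_C = 730 N, T_D = 1276 N.

T_C ≈ 730 N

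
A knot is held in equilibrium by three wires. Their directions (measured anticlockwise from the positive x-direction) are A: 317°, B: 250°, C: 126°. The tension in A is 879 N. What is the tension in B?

T_B ≈ 202 N

Resolve: ΣF_x = 879 cos 317° + T_B cos 250° + T_C cos 126° = 0.
        ΣF_y = 879 sin 317° + T_B sin 250° + T_C sin 126° = 0.
The known terms sum to (642.9, -599.5) N, so -0.3420 T_B − 0.5878 T_C = -642.9 and -0.9397 T_B + 0.8090 T_C = 599.5.
Solving simultaneously: T_B = 202.3 N, T_C = 976 N.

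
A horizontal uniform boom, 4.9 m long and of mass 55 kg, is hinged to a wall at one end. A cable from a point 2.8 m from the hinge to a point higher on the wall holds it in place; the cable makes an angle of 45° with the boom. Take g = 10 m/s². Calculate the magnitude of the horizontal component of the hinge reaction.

Take torques about the hinge: T sin 45° · 2.8 = 55×10×2.45 = 1347.5 N·m.
So T = 1347.5 / (0.7071 × 2.8) = 680.59 N.
ΣF_x = 0: H_x = T cos 45° = 481.25 N.

H_x ≈ 481 N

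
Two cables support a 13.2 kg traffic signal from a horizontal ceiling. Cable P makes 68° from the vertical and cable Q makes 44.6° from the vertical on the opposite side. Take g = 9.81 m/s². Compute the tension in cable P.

Angles from the horizontal: cable P is 90° − 68° = 22°, cable Q is 90° − 44.6° = 45.4°.
Weight W = 13.2 × 9.81 = 129.5 N acts straight down.
Horizontal: T_P cos 22° = T_Q cos 45.4°  →  T_Q = 1.32 T_P.
Vertical: T_P sin 22° + T_Q sin 45.4° = 129.5.
Substituting the horizontal relation into the vertical equation gives 1.315 T_P = 129.5, so T_P = 98.49 N.

T_P ≈ 98.5 N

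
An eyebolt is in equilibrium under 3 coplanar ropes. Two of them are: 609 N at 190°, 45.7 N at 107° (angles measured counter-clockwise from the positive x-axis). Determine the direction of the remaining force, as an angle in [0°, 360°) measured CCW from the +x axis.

Sum the known components: ΣF_x = -613.1 N, ΣF_y = -62.05 N.
For equilibrium the remaining force must supply (−ΣF_x, −ΣF_y) = (613.1, 62.05) N.
Magnitude = √((613.1)² + (62.05)²) = 616.2 N; direction = atan2(62.05, 613.1) = 5.8°.

θ ≈ 5.78°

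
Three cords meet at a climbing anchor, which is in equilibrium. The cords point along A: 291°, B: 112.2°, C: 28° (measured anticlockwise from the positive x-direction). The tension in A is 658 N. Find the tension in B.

T_B ≈ 656 N

Resolve: ΣF_x = 658 cos 291° + T_B cos 112.2° + T_C cos 28° = 0.
        ΣF_y = 658 sin 291° + T_B sin 112.2° + T_C sin 28° = 0.
The known terms sum to (235.8, -614.3) N, so -0.3778 T_B + 0.8829 T_C = -235.8 and 0.9259 T_B + 0.4695 T_C = 614.3.
Solving simultaneously: T_B = 656.5 N, T_C = 13.85 N.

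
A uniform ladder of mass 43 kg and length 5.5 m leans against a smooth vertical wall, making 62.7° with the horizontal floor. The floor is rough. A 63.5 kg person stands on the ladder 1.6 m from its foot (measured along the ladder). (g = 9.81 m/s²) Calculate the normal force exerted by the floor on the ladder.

ΣF_y = 0: N_floor = 43×9.81 + 63.5×9.81 = 1044.8 N.

N_floor ≈ 1040 N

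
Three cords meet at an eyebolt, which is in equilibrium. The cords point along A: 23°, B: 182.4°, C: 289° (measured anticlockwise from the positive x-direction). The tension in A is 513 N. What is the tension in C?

Resolve: ΣF_x = 513 cos 23° + T_B cos 182.4° + T_C cos 289° = 0.
        ΣF_y = 513 sin 23° + T_B sin 182.4° + T_C sin 289° = 0.
The known terms sum to (472.2, 200.4) N, so -0.9991 T_B + 0.3256 T_C = -472.2 and -0.0419 T_B − 0.9455 T_C = -200.4.
Solving simultaneously: T_B = 534 N, T_C = 188.3 N.

T_C ≈ 188 N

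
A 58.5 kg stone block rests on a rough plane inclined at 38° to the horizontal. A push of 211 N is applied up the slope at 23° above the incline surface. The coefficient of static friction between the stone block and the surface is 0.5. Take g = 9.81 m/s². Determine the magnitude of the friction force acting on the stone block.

Axes along / perpendicular to the incline. W sin 38° = 353.3 N down-slope; W cos 38° = 452.2 N into the surface.
Perpendicular: N = W cos 38° − P sin 23° = 452.2 − 82.44 = 369.8 N.
Along incline: P cos 23° + f = W sin 38° (friction acts up-slope) → f = 353.3 − 194.2 = 159.1 N.
|f| = 159.1 N ≤ μN = 184.9 N, so the stone block is indeed static.

f ≈ 159 N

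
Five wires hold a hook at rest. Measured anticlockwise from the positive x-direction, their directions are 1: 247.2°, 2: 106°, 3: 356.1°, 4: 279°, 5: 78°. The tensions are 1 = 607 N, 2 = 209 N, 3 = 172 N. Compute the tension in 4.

T_4 ≈ 116 N

Resolve: ΣF_x = 607 cos 247.2° + 209 cos 106° + 172 cos 356.1° + T_4 cos 279° + T_5 cos 78° = 0.
        ΣF_y = 607 sin 247.2° + 209 sin 106° + 172 sin 356.1° + T_4 sin 279° + T_5 sin 78° = 0.
The known terms sum to (-121.2, -370.4) N, so 0.1564 T_4 + 0.2079 T_5 = 121.2 and -0.9877 T_4 + 0.9781 T_5 = 370.4.
Solving simultaneously: T_4 = 116 N, T_5 = 495.8 N.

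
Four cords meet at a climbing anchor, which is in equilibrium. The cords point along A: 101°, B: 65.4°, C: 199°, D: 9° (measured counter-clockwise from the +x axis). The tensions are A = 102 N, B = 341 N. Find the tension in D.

Resolve: ΣF_x = 102 cos 101° + 341 cos 65.4° + T_C cos 199° + T_D cos 9° = 0.
        ΣF_y = 102 sin 101° + 341 sin 65.4° + T_C sin 199° + T_D sin 9° = 0.
The known terms sum to (122.5, 410.2) N, so -0.9455 T_C + 0.9877 T_D = -122.5 and -0.3256 T_C + 0.1564 T_D = -410.2.
Solving simultaneously: T_C = 2223 N, T_D = 2004 N.

T_D ≈ 2000 N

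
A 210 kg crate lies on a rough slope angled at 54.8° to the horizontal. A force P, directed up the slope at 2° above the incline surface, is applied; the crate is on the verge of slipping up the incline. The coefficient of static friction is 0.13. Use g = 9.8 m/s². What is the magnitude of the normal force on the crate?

N ≈ 1120 N

On the verge of sliding up the incline, friction equals μN and acts down the slope.
Perpendicular: N + P sin 2° = W cos 54.8° = 1186 N.
Along incline: P cos 2° = W sin 54.8° + μN  with W sin 54.8° = 1682 N.
Solving the pair for P and N: P = 1829 N, N = 1122 N (and f = μN = 145.9 N).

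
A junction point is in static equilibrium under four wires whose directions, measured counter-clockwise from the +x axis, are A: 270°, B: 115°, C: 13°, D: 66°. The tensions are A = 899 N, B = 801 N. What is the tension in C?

T_C ≈ 299 N

Resolve: ΣF_x = 899 cos 270° + 801 cos 115° + T_C cos 13° + T_D cos 66° = 0.
        ΣF_y = 899 sin 270° + 801 sin 115° + T_C sin 13° + T_D sin 66° = 0.
The known terms sum to (-338.5, -173) N, so 0.9744 T_C + 0.4067 T_D = 338.5 and 0.2250 T_C + 0.9135 T_D = 173.
Solving simultaneously: T_C = 299.1 N, T_D = 115.8 N.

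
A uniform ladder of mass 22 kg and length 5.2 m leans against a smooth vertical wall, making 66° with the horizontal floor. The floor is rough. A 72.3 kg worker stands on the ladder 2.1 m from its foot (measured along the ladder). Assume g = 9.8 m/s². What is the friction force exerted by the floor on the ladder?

Torques about the foot: N_wall · 5.2 sin 66° = 22×9.8×2.6 cos 66° + 72.3×9.8×2.1 cos 66° → N_wall = 175.39 N.
ΣF_x = 0: f_floor = N_wall = 175.39 N.

f ≈ 175 N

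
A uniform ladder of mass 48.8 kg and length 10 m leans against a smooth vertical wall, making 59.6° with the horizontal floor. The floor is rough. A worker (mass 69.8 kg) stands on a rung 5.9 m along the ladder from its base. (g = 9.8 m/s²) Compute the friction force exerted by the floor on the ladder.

f ≈ 377 N

Torques about the foot: N_wall · 10 sin 59.6° = 48.8×9.8×5 cos 59.6° + 69.8×9.8×5.9 cos 59.6° → N_wall = 377.07 N.
ΣF_x = 0: f_floor = N_wall = 377.07 N.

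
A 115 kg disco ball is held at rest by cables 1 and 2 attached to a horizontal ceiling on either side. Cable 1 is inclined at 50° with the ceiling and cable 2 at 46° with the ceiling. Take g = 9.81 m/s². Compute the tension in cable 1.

T_1 ≈ 788 N

Weight W = 115 × 9.81 = 1128 N acts straight down.
Horizontal: T_1 cos 50° = T_2 cos 46°  →  T_2 = 0.9253 T_1.
Vertical: T_1 sin 50° + T_2 sin 46° = 1128.
Substituting the horizontal relation into the vertical equation gives 1.432 T_1 = 1128, so T_1 = 788 N.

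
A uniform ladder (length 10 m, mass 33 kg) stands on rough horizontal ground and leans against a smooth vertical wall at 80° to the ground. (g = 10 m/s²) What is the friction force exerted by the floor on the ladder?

Torques about the foot: N_wall · 10 sin 80° = 33×10×5 cos 80° → N_wall = 29.094 N.
ΣF_x = 0: f_floor = N_wall = 29.094 N.

f ≈ 29.1 N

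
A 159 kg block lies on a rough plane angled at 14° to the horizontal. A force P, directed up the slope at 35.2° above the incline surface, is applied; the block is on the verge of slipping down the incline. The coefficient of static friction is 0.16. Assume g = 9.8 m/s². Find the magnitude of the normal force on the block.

On the verge of sliding down the incline, friction equals μN and acts up the slope.
Perpendicular: N + P sin 35.2° = W cos 14° = 1512 N.
Along incline: P cos 35.2° + μN = W sin 14° with W sin 14° = 377 N.
Solving the pair for P and N: P = 186.3 N, N = 1405 N (and f = μN = 224.7 N).

N ≈ 1400 N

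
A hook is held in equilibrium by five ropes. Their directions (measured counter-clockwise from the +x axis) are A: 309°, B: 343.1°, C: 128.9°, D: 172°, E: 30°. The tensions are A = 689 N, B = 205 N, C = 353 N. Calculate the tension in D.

Resolve: ΣF_x = 689 cos 309° + 205 cos 343.1° + 353 cos 128.9° + T_D cos 172° + T_E cos 30° = 0.
        ΣF_y = 689 sin 309° + 205 sin 343.1° + 353 sin 128.9° + T_D sin 172° + T_E sin 30° = 0.
The known terms sum to (408.1, -320.3) N, so -0.9903 T_D + 0.8660 T_E = -408.1 and 0.1392 T_D + 0.5000 T_E = 320.3.
Solving simultaneously: T_D = 782 N, T_E = 423 N.

T_D ≈ 782 N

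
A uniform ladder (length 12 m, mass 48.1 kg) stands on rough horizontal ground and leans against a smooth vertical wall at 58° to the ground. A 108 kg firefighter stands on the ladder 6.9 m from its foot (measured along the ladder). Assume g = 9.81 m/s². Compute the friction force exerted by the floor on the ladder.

Torques about the foot: N_wall · 12 sin 58° = 48.1×9.81×6 cos 58° + 108×9.81×6.9 cos 58° → N_wall = 528.1 N.
ΣF_x = 0: f_floor = N_wall = 528.1 N.

f ≈ 528 N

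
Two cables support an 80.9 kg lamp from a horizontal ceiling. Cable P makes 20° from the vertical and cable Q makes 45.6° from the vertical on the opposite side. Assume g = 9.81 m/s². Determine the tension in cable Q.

T_Q ≈ 298 N

Angles from the horizontal: cable P is 90° − 20° = 70°, cable Q is 90° − 45.6° = 44.4°.
Weight W = 80.9 × 9.81 = 793.6 N acts straight down.
Horizontal: T_P cos 70° = T_Q cos 44.4°  →  T_P = 2.089 T_Q.
Vertical: T_P sin 70° + T_Q sin 44.4° = 793.6.
Substituting the horizontal relation into the vertical equation gives 2.663 T_Q = 793.6, so T_Q = 298.1 N.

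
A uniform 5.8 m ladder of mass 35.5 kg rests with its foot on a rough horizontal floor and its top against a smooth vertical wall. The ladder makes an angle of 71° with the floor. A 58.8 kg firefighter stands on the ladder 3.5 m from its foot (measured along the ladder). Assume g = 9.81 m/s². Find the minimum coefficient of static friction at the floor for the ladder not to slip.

ΣF_y = 0: N_floor = 35.5×9.81 + 58.8×9.81 = 925.08 N.
Torques about the foot: N_wall · 5.8 sin 71° = 35.5×9.81×2.9 cos 71° + 58.8×9.81×3.5 cos 71° → N_wall = 179.81 N.
ΣF_x = 0: f_floor = N_wall = 179.81 N.
μ_min = f_floor / N_floor = 179.81 / 925.08 = 0.1944.

μ_min ≈ 0.194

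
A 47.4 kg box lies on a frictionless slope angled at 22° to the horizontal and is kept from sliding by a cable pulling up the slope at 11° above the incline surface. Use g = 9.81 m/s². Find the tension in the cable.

Take axes along and perpendicular to the incline. Weight components: W sin 22° = 174.2 N down-slope, W cos 22° = 431.1 N into the surface.
Along incline: T cos 11° = W sin 22° → T = 177.5 N.
Perpendicular: N = W cos 22° − T sin 11° = 397.3 N.

T ≈ 177 N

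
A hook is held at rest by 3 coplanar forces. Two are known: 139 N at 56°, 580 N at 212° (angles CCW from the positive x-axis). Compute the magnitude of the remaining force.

Sum the known components: ΣF_x = -414.1 N, ΣF_y = -192.1 N.
For equilibrium the remaining force must supply (−ΣF_x, −ΣF_y) = (414.1, 192.1) N.
Magnitude = √((414.1)² + (192.1)²) = 456.5 N; direction = atan2(192.1, 414.1) = 24.9°.

F ≈ 457 N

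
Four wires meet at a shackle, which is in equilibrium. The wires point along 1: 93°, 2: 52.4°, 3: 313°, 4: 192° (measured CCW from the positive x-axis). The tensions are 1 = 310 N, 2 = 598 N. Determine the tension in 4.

Resolve: ΣF_x = 310 cos 93° + 598 cos 52.4° + T_3 cos 313° + T_4 cos 192° = 0.
        ΣF_y = 310 sin 93° + 598 sin 52.4° + T_3 sin 313° + T_4 sin 192° = 0.
The known terms sum to (348.6, 783.4) N, so 0.6820 T_3 − 0.9781 T_4 = -348.6 and -0.7314 T_3 − 0.2079 T_4 = -783.4.
Solving simultaneously: T_3 = 809.4 N, T_4 = 920.7 N.

T_4 ≈ 921 N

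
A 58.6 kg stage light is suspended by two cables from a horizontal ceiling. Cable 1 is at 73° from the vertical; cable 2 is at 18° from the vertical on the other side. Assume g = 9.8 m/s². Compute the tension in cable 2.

Angles from the horizontal: cable 1 is 90° − 73° = 17°, cable 2 is 90° − 18° = 72°.
Weight W = 58.6 × 9.8 = 574.3 N acts straight down.
Horizontal: T_1 cos 17° = T_2 cos 72°  →  T_1 = 0.3231 T_2.
Vertical: T_1 sin 17° + T_2 sin 72° = 574.3.
Substituting the horizontal relation into the vertical equation gives 1.046 T_2 = 574.3, so T_2 = 549.3 N.

T_2 ≈ 549 N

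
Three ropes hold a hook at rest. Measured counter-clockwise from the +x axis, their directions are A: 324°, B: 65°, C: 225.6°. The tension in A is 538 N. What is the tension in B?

Resolve: ΣF_x = 538 cos 324° + T_B cos 65° + T_C cos 225.6° = 0.
        ΣF_y = 538 sin 324° + T_B sin 65° + T_C sin 225.6° = 0.
The known terms sum to (435.3, -316.2) N, so 0.4226 T_B − 0.6997 T_C = -435.3 and 0.9063 T_B − 0.7145 T_C = 316.2.
Solving simultaneously: T_B = 1602 N, T_C = 1590 N.

T_B ≈ 1600 N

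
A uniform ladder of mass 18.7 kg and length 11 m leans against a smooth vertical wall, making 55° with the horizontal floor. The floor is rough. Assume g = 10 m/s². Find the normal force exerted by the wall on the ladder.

N_wall ≈ 65.5 N

Torques about the foot: N_wall · 11 sin 55° = 18.7×10×5.5 cos 55° → N_wall = 65.469 N.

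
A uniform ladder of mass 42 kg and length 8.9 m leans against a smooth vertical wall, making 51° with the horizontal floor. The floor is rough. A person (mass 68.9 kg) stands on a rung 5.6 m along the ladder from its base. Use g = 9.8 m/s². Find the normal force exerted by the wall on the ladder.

Torques about the foot: N_wall · 8.9 sin 51° = 42×9.8×4.45 cos 51° + 68.9×9.8×5.6 cos 51° → N_wall = 510.7 N.

N_wall ≈ 511 N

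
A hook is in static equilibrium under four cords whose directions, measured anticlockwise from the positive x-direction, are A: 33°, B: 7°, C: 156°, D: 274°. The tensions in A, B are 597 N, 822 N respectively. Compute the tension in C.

Resolve: ΣF_x = 597 cos 33° + 822 cos 7° + T_C cos 156° + T_D cos 274° = 0.
        ΣF_y = 597 sin 33° + 822 sin 7° + T_C sin 156° + T_D sin 274° = 0.
The known terms sum to (1317, 425.3) N, so -0.9135 T_C + 0.0698 T_D = -1317 and 0.4067 T_C − 0.9976 T_D = -425.3.
Solving simultaneously: T_C = 1521 N, T_D = 1047 N.

T_C ≈ 1520 N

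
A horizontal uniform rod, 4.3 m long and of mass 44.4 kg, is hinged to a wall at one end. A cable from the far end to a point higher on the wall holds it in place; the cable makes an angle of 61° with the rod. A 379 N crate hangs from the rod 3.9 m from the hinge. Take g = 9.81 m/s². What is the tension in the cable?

T ≈ 642 N

Take torques about the hinge: T sin 61° · 4.3 = 44.4×9.81×2.15 + 379×3.9 = 2414.6 N·m.
So T = 2414.6 / (0.8746 × 4.3) = 642.02 N.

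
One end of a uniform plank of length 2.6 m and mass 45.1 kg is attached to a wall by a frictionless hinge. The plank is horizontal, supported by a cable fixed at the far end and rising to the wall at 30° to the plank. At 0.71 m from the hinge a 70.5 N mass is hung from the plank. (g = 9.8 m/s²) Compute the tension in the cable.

Take torques about the hinge: T sin 30° · 2.6 = 45.1×9.8×1.3 + 70.5×0.71 = 624.63 N·m.
So T = 624.63 / (0.5000 × 2.6) = 480.48 N.

T ≈ 480 N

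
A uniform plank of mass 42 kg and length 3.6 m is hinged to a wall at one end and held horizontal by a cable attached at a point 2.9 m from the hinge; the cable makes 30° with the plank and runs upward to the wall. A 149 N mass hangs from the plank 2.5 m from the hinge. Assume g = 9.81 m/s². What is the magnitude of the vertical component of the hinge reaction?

Take torques about the hinge: T sin 30° · 2.9 = 42×9.81×1.8 + 149×2.5 = 1114.1 N·m.
So T = 1114.1 / (0.5000 × 2.9) = 768.37 N.
ΣF_y = 0: H_y = (42×9.81 + 149) − T sin 30° = 561.02 − 384.18 = 176.84 N.

|H_y| ≈ 177 N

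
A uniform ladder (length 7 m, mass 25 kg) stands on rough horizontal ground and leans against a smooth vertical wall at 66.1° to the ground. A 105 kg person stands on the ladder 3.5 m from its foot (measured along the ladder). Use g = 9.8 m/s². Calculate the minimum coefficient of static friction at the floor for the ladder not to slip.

ΣF_y = 0: N_floor = 25×9.8 + 105×9.8 = 1274 N.
Torques about the foot: N_wall · 7 sin 66.1° = 25×9.8×3.5 cos 66.1° + 105×9.8×3.5 cos 66.1° → N_wall = 282.28 N.
ΣF_x = 0: f_floor = N_wall = 282.28 N.
μ_min = f_floor / N_floor = 282.28 / 1274 = 0.2216.

μ_min ≈ 0.222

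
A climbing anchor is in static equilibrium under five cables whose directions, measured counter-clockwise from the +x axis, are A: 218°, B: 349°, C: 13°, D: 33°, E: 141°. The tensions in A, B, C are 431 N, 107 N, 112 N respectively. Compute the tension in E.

T_E ≈ 158 N

Resolve: ΣF_x = 431 cos 218° + 107 cos 349° + 112 cos 13° + T_D cos 33° + T_E cos 141° = 0.
        ΣF_y = 431 sin 218° + 107 sin 349° + 112 sin 13° + T_D sin 33° + T_E sin 141° = 0.
The known terms sum to (-125.5, -260.6) N, so 0.8387 T_D − 0.7771 T_E = 125.5 and 0.5446 T_D + 0.6293 T_E = 260.6.
Solving simultaneously: T_D = 295.9 N, T_E = 157.9 N.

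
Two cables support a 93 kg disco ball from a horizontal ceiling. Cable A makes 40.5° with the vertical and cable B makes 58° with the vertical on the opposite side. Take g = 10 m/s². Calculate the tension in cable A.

T_A ≈ 797 N

Angles from the horizontal: cable A is 90° − 40.5° = 49.5°, cable B is 90° − 58° = 32°.
Weight W = 93 × 10 = 930 N acts straight down.
Horizontal: T_A cos 49.5° = T_B cos 32°  →  T_B = 0.7658 T_A.
Vertical: T_A sin 49.5° + T_B sin 32° = 930.
Substituting the horizontal relation into the vertical equation gives 1.166 T_A = 930, so T_A = 797.4 N.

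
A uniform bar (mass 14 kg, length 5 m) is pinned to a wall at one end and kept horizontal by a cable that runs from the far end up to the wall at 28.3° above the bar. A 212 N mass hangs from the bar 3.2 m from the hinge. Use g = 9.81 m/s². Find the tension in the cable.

Take torques about the hinge: T sin 28.3° · 5 = 14×9.81×2.5 + 212×3.2 = 1021.8 N·m.
So T = 1021.8 / (0.4741 × 5) = 431.04 N.

T ≈ 431 N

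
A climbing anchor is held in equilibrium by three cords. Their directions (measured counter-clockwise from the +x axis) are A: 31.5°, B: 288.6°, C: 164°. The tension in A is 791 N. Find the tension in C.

Resolve: ΣF_x = 791 cos 31.5° + T_B cos 288.6° + T_C cos 164° = 0.
        ΣF_y = 791 sin 31.5° + T_B sin 288.6° + T_C sin 164° = 0.
The known terms sum to (674.4, 413.3) N, so 0.3190 T_B − 0.9613 T_C = -674.4 and -0.9478 T_B + 0.2756 T_C = -413.3.
Solving simultaneously: T_B = 708.5 N, T_C = 936.7 N.

T_C ≈ 937 N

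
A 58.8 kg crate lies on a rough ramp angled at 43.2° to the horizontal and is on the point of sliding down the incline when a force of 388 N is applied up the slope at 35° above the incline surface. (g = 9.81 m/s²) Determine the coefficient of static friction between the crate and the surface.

μ ≈ 0.389

On the verge of sliding down the incline, friction is at its maximum μN and acts up the slope.
Perpendicular to incline: N = W cos 43.2° − P sin 35° = 420.5 − 222.5 = 197.9 N.
Along incline: P cos 35° + μN = W sin 43.2° → μ = (W sin 43.2° − P cos 35°) / N = 0.3892.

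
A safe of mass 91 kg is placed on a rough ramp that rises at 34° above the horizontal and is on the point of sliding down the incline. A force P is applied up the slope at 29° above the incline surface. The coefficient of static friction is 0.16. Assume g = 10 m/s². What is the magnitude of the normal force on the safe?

On the verge of sliding down the incline, friction equals μN and acts up the slope.
Perpendicular: N + P sin 29° = W cos 34° = 754.4 N.
Along incline: P cos 29° + μN = W sin 34° with W sin 34° = 508.9 N.
Solving the pair for P and N: P = 487 N, N = 518.3 N (and f = μN = 82.93 N).

N ≈ 518 N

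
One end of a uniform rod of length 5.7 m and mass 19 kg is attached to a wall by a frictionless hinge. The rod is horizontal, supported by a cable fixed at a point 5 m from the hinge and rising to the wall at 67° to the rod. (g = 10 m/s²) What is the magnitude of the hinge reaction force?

|H| ≈ 93.7 N

Take torques about the hinge: T sin 67° · 5 = 19×10×2.85 = 541.5 N·m.
So T = 541.5 / (0.9205 × 5) = 117.65 N.
ΣF_x = 0: H_x = T cos 67° = 45.971 N.
ΣF_y = 0: H_y = (19×10) − T sin 67° = 190 − 108.3 = 81.7 N.
|H| = √(H_x² + H_y²) = √((45.971)² + (81.7)²) = 93.745 N.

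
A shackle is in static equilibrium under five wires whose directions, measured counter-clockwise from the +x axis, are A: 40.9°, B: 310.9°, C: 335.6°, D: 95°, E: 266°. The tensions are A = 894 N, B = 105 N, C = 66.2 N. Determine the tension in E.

T_E ≈ 5390 N

Resolve: ΣF_x = 894 cos 40.9° + 105 cos 310.9° + 66.2 cos 335.6° + T_D cos 95° + T_E cos 266° = 0.
        ΣF_y = 894 sin 40.9° + 105 sin 310.9° + 66.2 sin 335.6° + T_D sin 95° + T_E sin 266° = 0.
The known terms sum to (804.8, 478.6) N, so -0.0872 T_D − 0.0698 T_E = -804.8 and 0.9962 T_D − 0.9976 T_E = -478.6.
Solving simultaneously: T_D = 4918 N, T_E = 5392 N.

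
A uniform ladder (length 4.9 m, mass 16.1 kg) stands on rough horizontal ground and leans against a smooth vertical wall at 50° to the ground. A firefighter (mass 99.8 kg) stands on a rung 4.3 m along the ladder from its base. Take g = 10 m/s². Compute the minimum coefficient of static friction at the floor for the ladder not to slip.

ΣF_y = 0: N_floor = 16.1×10 + 99.8×10 = 1159 N.
Torques about the foot: N_wall · 4.9 sin 50° = 16.1×10×2.45 cos 50° + 99.8×10×4.3 cos 50° → N_wall = 802.43 N.
ΣF_x = 0: f_floor = N_wall = 802.43 N.
μ_min = f_floor / N_floor = 802.43 / 1159 = 0.6923.

μ_min ≈ 0.692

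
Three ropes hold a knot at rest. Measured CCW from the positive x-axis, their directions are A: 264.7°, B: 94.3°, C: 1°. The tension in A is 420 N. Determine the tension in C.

Resolve: ΣF_x = 420 cos 264.7° + T_B cos 94.3° + T_C cos 1° = 0.
        ΣF_y = 420 sin 264.7° + T_B sin 94.3° + T_C sin 1° = 0.
The known terms sum to (-38.8, -418.2) N, so -0.0750 T_B + 0.9998 T_C = 38.8 and 0.9972 T_B + 0.0175 T_C = 418.2.
Solving simultaneously: T_B = 418.2 N, T_C = 70.16 N.

T_C ≈ 70.2 N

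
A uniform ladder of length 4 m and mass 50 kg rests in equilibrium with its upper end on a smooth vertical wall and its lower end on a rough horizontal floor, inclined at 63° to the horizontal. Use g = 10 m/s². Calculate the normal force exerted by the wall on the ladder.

Torques about the foot: N_wall · 4 sin 63° = 50×10×2 cos 63° → N_wall = 127.38 N.

N_wall ≈ 127 N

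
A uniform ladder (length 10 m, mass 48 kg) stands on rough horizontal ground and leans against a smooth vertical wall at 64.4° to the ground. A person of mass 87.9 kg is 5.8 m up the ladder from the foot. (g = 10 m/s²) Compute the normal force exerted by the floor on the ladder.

ΣF_y = 0: N_floor = 48×10 + 87.9×10 = 1359 N.

N_floor ≈ 1360 N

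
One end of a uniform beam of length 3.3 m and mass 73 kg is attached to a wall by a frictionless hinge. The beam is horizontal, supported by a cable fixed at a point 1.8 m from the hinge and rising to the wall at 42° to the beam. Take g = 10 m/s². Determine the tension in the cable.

Take torques about the hinge: T sin 42° · 1.8 = 73×10×1.65 = 1204.5 N·m.
So T = 1204.5 / (0.6691 × 1.8) = 1000.1 N.

T ≈ 1000 N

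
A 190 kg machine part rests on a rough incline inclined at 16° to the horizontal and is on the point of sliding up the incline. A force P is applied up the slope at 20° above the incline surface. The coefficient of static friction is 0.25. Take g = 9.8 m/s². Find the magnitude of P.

On the verge of sliding up the incline, friction equals μN and acts down the slope.
Perpendicular: N + P sin 20° = W cos 16° = 1790 N.
Along incline: P cos 20° = W sin 16° + μN  with W sin 16° = 513.2 N.
Solving the pair for P and N: P = 937.1 N, N = 1469 N (and f = μN = 367.3 N).

P ≈ 937 N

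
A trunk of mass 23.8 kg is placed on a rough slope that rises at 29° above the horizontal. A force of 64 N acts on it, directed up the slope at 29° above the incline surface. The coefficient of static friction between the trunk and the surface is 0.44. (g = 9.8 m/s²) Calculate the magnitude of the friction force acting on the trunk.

f ≈ 57.1 N

Axes along / perpendicular to the incline. W sin 29° = 113.1 N down-slope; W cos 29° = 204 N into the surface.
Perpendicular: N = W cos 29° − P sin 29° = 204 − 31.03 = 173 N.
Along incline: P cos 29° + f = W sin 29° (friction acts up-slope) → f = 113.1 − 55.98 = 57.1 N.
|f| = 57.1 N ≤ μN = 76.11 N, so the trunk is indeed static.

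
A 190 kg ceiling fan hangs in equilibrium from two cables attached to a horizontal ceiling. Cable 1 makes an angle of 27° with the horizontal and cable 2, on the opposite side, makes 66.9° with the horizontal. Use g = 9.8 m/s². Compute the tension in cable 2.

T_2 ≈ 1660 N

Weight W = 190 × 9.8 = 1862 N acts straight down.
Horizontal: T_1 cos 27° = T_2 cos 66.9°  →  T_1 = 0.4403 T_2.
Vertical: T_1 sin 27° + T_2 sin 66.9° = 1862.
Substituting the horizontal relation into the vertical equation gives 1.12 T_2 = 1862, so T_2 = 1663 N.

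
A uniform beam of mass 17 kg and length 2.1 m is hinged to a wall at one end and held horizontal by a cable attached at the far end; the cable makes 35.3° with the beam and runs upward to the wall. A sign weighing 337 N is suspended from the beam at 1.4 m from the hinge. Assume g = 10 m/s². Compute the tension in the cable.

Take torques about the hinge: T sin 35.3° · 2.1 = 17×10×1.05 + 337×1.4 = 650.3 N·m.
So T = 650.3 / (0.5779 × 2.1) = 535.89 N.

T ≈ 536 N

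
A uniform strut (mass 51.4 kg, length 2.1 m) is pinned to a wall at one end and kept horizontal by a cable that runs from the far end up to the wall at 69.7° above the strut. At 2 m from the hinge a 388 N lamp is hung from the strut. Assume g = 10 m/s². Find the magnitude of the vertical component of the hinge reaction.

|H_y| ≈ 275 N

Take torques about the hinge: T sin 69.7° · 2.1 = 51.4×10×1.05 + 388×2 = 1315.7 N·m.
So T = 1315.7 / (0.9379 × 2.1) = 668.01 N.
ΣF_y = 0: H_y = (51.4×10 + 388) − T sin 69.7° = 902 − 626.52 = 275.48 N.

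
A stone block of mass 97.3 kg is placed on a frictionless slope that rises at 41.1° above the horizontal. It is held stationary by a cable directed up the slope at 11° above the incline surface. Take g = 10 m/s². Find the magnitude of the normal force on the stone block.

N ≈ 609 N

Take axes along and perpendicular to the incline. Weight components: W sin 41.1° = 639.6 N down-slope, W cos 41.1° = 733.2 N into the surface.
Along incline: T cos 11° = W sin 41.1° → T = 651.6 N.
Perpendicular: N = W cos 41.1° − T sin 11° = 608.9 N.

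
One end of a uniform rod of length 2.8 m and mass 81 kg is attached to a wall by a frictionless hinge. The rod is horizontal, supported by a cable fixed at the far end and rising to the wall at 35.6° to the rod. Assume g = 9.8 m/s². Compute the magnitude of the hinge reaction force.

|H| ≈ 682 N

Take torques about the hinge: T sin 35.6° · 2.8 = 81×9.8×1.4 = 1111.3 N·m.
So T = 1111.3 / (0.5821 × 2.8) = 681.81 N.
ΣF_x = 0: H_x = T cos 35.6° = 554.38 N.
ΣF_y = 0: H_y = (81×9.8) − T sin 35.6° = 793.8 − 396.9 = 396.9 N.
|H| = √(H_x² + H_y²) = √((554.38)² + (396.9)²) = 681.81 N.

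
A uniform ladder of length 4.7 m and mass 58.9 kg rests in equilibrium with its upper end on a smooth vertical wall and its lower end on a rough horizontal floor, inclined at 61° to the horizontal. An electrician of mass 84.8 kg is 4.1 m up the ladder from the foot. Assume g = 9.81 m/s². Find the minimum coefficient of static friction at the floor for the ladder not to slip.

μ_min ≈ 0.399

ΣF_y = 0: N_floor = 58.9×9.81 + 84.8×9.81 = 1409.7 N.
Torques about the foot: N_wall · 4.7 sin 61° = 58.9×9.81×2.35 cos 61° + 84.8×9.81×4.1 cos 61° → N_wall = 562.4 N.
ΣF_x = 0: f_floor = N_wall = 562.4 N.
μ_min = f_floor / N_floor = 562.4 / 1409.7 = 0.399.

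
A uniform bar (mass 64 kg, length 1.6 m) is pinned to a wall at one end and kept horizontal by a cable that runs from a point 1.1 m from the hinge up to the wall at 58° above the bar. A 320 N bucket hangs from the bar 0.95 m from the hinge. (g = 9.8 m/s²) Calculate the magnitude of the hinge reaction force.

Take torques about the hinge: T sin 58° · 1.1 = 64×9.8×0.8 + 320×0.95 = 805.76 N·m.
So T = 805.76 / (0.8480 × 1.1) = 863.76 N.
ΣF_x = 0: H_x = T cos 58° = 457.72 N.
ΣF_y = 0: H_y = (64×9.8 + 320) − T sin 58° = 947.2 − 732.51 = 214.69 N.
|H| = √(H_x² + H_y²) = √((457.72)² + (214.69)²) = 505.57 N.

|H| ≈ 506 N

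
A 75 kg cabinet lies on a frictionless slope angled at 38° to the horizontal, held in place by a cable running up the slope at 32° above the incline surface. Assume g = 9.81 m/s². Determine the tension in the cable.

Take axes along and perpendicular to the incline. Weight components: W sin 38° = 453 N down-slope, W cos 38° = 579.8 N into the surface.
Along incline: T cos 32° = W sin 38° → T = 534.1 N.
Perpendicular: N = W cos 38° − T sin 32° = 296.7 N.

T ≈ 534 N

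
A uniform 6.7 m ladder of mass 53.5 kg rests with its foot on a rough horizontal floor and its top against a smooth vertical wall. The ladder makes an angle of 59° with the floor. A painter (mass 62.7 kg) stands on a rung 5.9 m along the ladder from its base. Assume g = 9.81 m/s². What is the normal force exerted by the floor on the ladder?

N_floor ≈ 1140 N

ΣF_y = 0: N_floor = 53.5×9.81 + 62.7×9.81 = 1139.9 N.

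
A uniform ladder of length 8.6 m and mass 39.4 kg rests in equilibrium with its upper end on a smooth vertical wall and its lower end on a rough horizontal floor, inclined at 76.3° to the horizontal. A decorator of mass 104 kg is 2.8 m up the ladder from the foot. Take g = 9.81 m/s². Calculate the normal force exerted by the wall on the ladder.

N_wall ≈ 128 N

Torques about the foot: N_wall · 8.6 sin 76.3° = 39.4×9.81×4.3 cos 76.3° + 104×9.81×2.8 cos 76.3° → N_wall = 128.09 N.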